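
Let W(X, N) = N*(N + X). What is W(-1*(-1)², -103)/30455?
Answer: 10712/30455 ≈ 0.35173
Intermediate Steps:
W(-1*(-1)², -103)/30455 = -103*(-103 - 1*(-1)²)/30455 = -103*(-103 - 1*1)*(1/30455) = -103*(-103 - 1)*(1/30455) = -103*(-104)*(1/30455) = 10712*(1/30455) = 10712/30455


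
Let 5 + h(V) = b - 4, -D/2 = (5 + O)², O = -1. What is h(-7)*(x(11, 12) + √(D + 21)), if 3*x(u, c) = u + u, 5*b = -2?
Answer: -1034/15 - 47*I*√11/5 ≈ -68.933 - 31.176*I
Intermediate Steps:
b = -⅖ (b = (⅕)*(-2) = -⅖ ≈ -0.40000)
x(u, c) = 2*u/3 (x(u, c) = (u + u)/3 = (2*u)/3 = 2*u/3)
D = -32 (D = -2*(5 - 1)² = -2*4² = -2*16 = -32)
h(V) = -47/5 (h(V) = -5 + (-⅖ - 4) = -5 - 22/5 = -47/5)
h(-7)*(x(11, 12) + √(D + 21)) = -47*((⅔)*11 + √(-32 + 21))/5 = -47*(22/3 + √(-11))/5 = -47*(22/3 + I*√11)/5 = -1034/15 - 47*I*√11/5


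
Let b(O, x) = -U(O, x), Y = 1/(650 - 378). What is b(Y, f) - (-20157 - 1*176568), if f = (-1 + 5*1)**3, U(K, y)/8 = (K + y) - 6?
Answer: 6672873/34 ≈ 1.9626e+5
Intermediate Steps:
U(K, y) = -48 + 8*K + 8*y (U(K, y) = 8*((K + y) - 6) = 8*(-6 + K + y) = -48 + 8*K + 8*y)
Y = 1/272 ≈ 0.0036765
f = 64 (f = (-1 + 5)**3 = 4**3 = 64)
b(O, x) = 48 - 8*O - 8*x (b(O, x) = -(-48 + 8*O + 8*x) = 48 - 8*O - 8*x)
b(Y, f) - (-20157 - 1*176568) = (48 - 8*1/272 - 8*64) - (-20157 - 1*176568) = (48 - 1/34 - 512) - (-20157 - 176568) = -15777/34 - 1*(-196725) = -15777/34 + 196725 = 6672873/34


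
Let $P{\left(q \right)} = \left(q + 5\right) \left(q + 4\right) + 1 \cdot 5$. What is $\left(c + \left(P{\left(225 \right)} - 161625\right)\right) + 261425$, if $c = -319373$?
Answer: $-166898$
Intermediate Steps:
$P{\left(q \right)} = 5 + \left(4 + q\right) \left(5 + q\right)$ ($P{\left(q \right)} = \left(5 + q\right) \left(4 + q\right) + 5 = \left(4 + q\right) \left(5 + q\right) + 5 = 5 + \left(4 + q\right) \left(5 + q\right)$)
$\left(c + \left(P{\left(225 \right)} - 161625\right)\right) + 261425 = \left(-319373 + \left(\left(25 + 225^{2} + 9 \cdot 225\right) - 161625\right)\right) + 261425 = \left(-319373 + \left(\left(25 + 50625 + 2025\right) - 161625\right)\right) + 261425 = \left(-319373 + \left(52675 - 161625\right)\right) + 261425 = \left(-319373 - 108950\right) + 261425 = -428323 + 261425 = -166898$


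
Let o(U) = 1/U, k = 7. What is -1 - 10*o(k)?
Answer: -17/7 ≈ -2.4286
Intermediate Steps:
o(U) = 1/U
-1 - 10*o(k) = -1 - 10/7 = -17/7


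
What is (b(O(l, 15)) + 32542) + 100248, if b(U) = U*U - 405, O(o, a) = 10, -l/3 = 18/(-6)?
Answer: 132485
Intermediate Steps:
l = 9 (l = -54/(-6) = -54*(-1)/6 = -3*(-3) = 9)
b(U) = -405 + U² (b(U) = U² - 405 = -405 + U²)
(b(O(l, 15)) + 32542) + 100248 = ((-405 + 10²) + 32542) + 100248 = ((-405 + 100) + 32542) + 100248 = (-305 + 32542) + 100248 = 32237 + 100248 = 132485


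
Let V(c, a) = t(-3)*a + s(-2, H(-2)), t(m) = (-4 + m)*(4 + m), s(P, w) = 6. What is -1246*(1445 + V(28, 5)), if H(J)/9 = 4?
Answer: -1764336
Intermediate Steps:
H(J) = 36 (H(J) = 9*4 = 36)
V(c, a) = 6 - 7*a (V(c, a) = (-16 + (-3)²)*a + 6 = (-16 + 9)*a + 6 = -7*a + 6 = 6 - 7*a)
-1246*(1445 + V(28, 5)) = -1246*(1445 + (6 - 7*5)) = -1246*(1445 + (6 - 35)) = -1246*(1445 - 29) = -1246*1416 = -1764336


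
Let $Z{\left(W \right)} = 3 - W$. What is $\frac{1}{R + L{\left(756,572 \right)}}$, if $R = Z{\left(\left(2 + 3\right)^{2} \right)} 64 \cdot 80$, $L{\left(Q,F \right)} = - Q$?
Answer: $- \frac{1}{113396} \approx -8.8186 \cdot 10^{-6}$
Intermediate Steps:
$R = -112640$ ($R = \left(3 - \left(2 + 3\right)^{2}\right) 64 \cdot 80 = \left(3 - 5^{2}\right) 64 \cdot 80 = \left(3 - 25\right) 64 \cdot 80 = \left(-22\right) 64 \cdot 80 = \left(-1408\right) 80 = -112640$)
$\frac{1}{R + L{\left(756,572 \right)}} = \frac{1}{-112640 - 756} = \frac{1}{-113396} = - \frac{1}{113396}$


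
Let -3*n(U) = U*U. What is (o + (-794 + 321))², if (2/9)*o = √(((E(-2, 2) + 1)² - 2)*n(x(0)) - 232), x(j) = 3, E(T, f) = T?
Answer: 876367/4 - 4257*I*√229 ≈ 2.1909e+5 - 64420.0*I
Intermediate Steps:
n(U) = -U²/3 (n(U) = -U*U/3 = -U²/3)
o = 9*I*√229/2 (o = 9*√(((-2 + 1)² - 2)*(-⅓*3²) - 232)/2 = 9*√(((-1)² - 2)*(-⅓*9) - 232)/2 = 9*√((1 - 2)*(-3) - 232)/2 = 9*√(-1*(-3) - 232)/2 = 9*√(3 - 232)/2 = 9*√(-229)/2 = 9*(I*√229)/2 = 9*I*√229/2 ≈ 68.097*I)
(o + (-794 + 321))² = (9*I*√229/2 + (-794 + 321))² = (9*I*√229/2 - 473)² = (-473 + 9*I*√229/2)²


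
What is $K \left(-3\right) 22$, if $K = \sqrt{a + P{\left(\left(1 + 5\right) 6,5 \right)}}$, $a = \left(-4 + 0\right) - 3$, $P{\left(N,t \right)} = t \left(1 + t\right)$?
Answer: $- 66 \sqrt{23} \approx -316.52$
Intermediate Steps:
$a = -7$ ($a = -4 - 3 = -7$)
$K = \sqrt{23}$ ($K = \sqrt{-7 + 5 \left(1 + 5\right)} = \sqrt{-7 + 5 \cdot 6} = \sqrt{-7 + 30} = \sqrt{23} \approx 4.7958$)
$K \left(-3\right) 22 = \sqrt{23} \left(-3\right) 22 = - 3 \sqrt{23} \cdot 22 = - 66 \sqrt{23}$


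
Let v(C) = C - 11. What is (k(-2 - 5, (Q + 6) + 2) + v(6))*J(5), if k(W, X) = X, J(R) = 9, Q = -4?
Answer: -9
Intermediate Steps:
v(C) = -11 + C
(k(-2 - 5, (Q + 6) + 2) + v(6))*J(5) = (((-4 + 6) + 2) + (-11 + 6))*9 = ((2 + 2) - 5)*9 = (4 - 5)*9 = -1*9 = -9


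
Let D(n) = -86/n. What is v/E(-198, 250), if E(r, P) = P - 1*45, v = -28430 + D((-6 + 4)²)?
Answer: -56903/410 ≈ -138.79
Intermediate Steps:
v = -56903/2 (v = -28430 - 86/(-6 + 4)² = -28430 - 86/((-2)²) = -28430 - 86/4 = -28430 - 86*¼ = -28430 - 43/2 = -56903/2 ≈ -28452.)
E(r, P) = -45 + P (E(r, P) = P - 45 = -45 + P)
v/E(-198, 250) = -56903/(2*(-45 + 250)) = -56903/2/205 = -56903/2*1/205 = -56903/410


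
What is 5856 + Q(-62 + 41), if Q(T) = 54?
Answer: 5910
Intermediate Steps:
5856 + Q(-62 + 41) = 5856 + 54 = 5910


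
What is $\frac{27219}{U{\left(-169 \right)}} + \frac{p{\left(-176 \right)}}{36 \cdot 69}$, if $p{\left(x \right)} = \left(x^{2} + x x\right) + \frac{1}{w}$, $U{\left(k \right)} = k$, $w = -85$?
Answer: $- \frac{211177363}{1551420} \approx -136.12$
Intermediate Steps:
$p{\left(x \right)} = - \frac{1}{85} + 2 x^{2}$ ($p{\left(x \right)} = \left(x^{2} + x x\right) + \frac{1}{-85} = \left(x^{2} + x^{2}\right) - \frac{1}{85} = 2 x^{2} - \frac{1}{85} = - \frac{1}{85} + 2 x^{2}$)
$\frac{27219}{U{\left(-169 \right)}} + \frac{p{\left(-176 \right)}}{36 \cdot 69} = \frac{27219}{-169} + \frac{- \frac{1}{85} + 2 \left(-176\right)^{2}}{36 \cdot 69} = 27219 \left(- \frac{1}{169}\right) + \frac{- \frac{1}{85} + 2 \cdot 30976}{2484} = - \frac{27219}{169} + \left(- \frac{1}{85} + 61952\right) \frac{1}{2484} = - \frac{27219}{169} + \frac{5265919}{85} \cdot \frac{1}{2484} = - \frac{27219}{169} + \frac{228953}{9180} = - \frac{211177363}{1551420}$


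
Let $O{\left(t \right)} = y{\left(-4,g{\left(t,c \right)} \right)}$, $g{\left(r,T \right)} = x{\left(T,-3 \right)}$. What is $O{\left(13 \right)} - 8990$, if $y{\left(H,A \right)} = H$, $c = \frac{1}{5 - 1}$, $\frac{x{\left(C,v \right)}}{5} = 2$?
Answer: $-8994$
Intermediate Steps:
$x{\left(C,v \right)} = 10$ ($x{\left(C,v \right)} = 5 \cdot 2 = 10$)
$c = \frac{1}{4} \approx 0.25$
$g{\left(r,T \right)} = 10$
$O{\left(t \right)} = -4$
$O{\left(13 \right)} - 8990 = -4 - 8990 = -8994$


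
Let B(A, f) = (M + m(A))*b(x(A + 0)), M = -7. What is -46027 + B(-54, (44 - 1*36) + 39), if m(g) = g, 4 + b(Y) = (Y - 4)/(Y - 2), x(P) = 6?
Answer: -91627/2 ≈ -45814.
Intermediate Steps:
b(Y) = -4 + (-4 + Y)/(-2 + Y) (b(Y) = -4 + (Y - 4)/(Y - 2) = -4 + (-4 + Y)/(-2 + Y))
B(A, f) = 49/2 - 7*A/2 (B(A, f) = (-7 + A)*((4 - 3*6)/(-2 + 6)) = (-7 + A)*((4 - 18)/4) = (-7 + A)*((¼)*(-14)) = (-7 + A)*(-7/2) = 49/2 - 7*A/2)
-46027 + B(-54, (44 - 1*36) + 39) = -46027 + (49/2 - 7/2*(-54)) = -46027 + (49/2 + 189) = -46027 + 427/2 = -91627/2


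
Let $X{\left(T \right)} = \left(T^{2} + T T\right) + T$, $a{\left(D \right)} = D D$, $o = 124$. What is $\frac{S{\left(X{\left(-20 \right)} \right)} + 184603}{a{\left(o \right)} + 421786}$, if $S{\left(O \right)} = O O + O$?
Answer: $\frac{793783}{437162} \approx 1.8158$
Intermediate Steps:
$a{\left(D \right)} = D^{2}$
$X{\left(T \right)} = T + 2 T^{2}$ ($X{\left(T \right)} = \left(T^{2} + T^{2}\right) + T = 2 T^{2} + T = T + 2 T^{2}$)
$S{\left(O \right)} = O + O^{2}$ ($S{\left(O \right)} = O^{2} + O = O + O^{2}$)
$\frac{S{\left(X{\left(-20 \right)} \right)} + 184603}{a{\left(o \right)} + 421786} = \frac{- 20 \left(1 + 2 \left(-20\right)\right) \left(1 - 20 \left(1 + 2 \left(-20\right)\right)\right) + 184603}{124^{2} + 421786} = \frac{- 20 \left(1 - 40\right) \left(1 - 20 \left(1 - 40\right)\right) + 184603}{15376 + 421786} = \frac{\left(-20\right) \left(-39\right) \left(1 - -780\right) + 184603}{437162} = \left(780 \left(1 + 780\right) + 184603\right) \frac{1}{437162} = \left(780 \cdot 781 + 184603\right) \frac{1}{437162} = \left(609180 + 184603\right) \frac{1}{437162} = 793783 \cdot \frac{1}{437162} = \frac{793783}{437162}$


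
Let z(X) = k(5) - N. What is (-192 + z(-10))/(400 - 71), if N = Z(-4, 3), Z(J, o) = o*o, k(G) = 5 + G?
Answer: -191/329 ≈ -0.58055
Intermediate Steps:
Z(J, o) = o²
N = 9 (N = 3² = 9)
z(X) = 1 (z(X) = (5 + 5) - 1*9 = 10 - 9 = 1)
(-192 + z(-10))/(400 - 71) = (-192 + 1)/(400 - 71) = -191/329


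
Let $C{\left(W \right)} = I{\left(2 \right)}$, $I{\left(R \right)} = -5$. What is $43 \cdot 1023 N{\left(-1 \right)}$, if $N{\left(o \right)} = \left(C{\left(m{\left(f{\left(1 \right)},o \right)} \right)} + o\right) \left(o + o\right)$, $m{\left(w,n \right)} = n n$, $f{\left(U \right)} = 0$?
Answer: $527868$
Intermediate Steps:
$m{\left(w,n \right)} = n^{2}$
$C{\left(W \right)} = -5$
$N{\left(o \right)} = 2 o \left(-5 + o\right)$ ($N{\left(o \right)} = \left(-5 + o\right) \left(o + o\right) = \left(-5 + o\right) 2 o = 2 o \left(-5 + o\right)$)
$43 \cdot 1023 N{\left(-1 \right)} = 43 \cdot 1023 \cdot 2 \left(-1\right) \left(-5 - 1\right) = 43989 \cdot 2 \left(-1\right) \left(-6\right) = 43989 \cdot 12 = 527868$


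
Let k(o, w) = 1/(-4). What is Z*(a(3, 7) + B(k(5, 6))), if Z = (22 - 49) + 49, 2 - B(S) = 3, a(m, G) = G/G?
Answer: 0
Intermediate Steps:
k(o, w) = -1/4
a(m, G) = 1
B(S) = -1 (B(S) = 2 - 1*3 = 2 - 3 = -1)
Z = 22 (Z = -27 + 49 = 22)
Z*(a(3, 7) + B(k(5, 6))) = 22*(1 - 1) = 22*0 = 0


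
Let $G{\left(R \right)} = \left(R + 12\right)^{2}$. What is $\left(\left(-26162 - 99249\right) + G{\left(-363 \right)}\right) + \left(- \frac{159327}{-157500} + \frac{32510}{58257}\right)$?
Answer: $- \frac{321641318047}{145642500} \approx -2208.4$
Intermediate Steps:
$G{\left(R \right)} = \left(12 + R\right)^{2}$
$\left(\left(-26162 - 99249\right) + G{\left(-363 \right)}\right) + \left(- \frac{159327}{-157500} + \frac{32510}{58257}\right) = \left(\left(-26162 - 99249\right) + \left(12 - 363\right)^{2}\right) + \left(- \frac{159327}{-157500} + \frac{32510}{58257}\right) = \left(-125411 + \left(-351\right)^{2}\right) + \left(\left(-159327\right) \left(- \frac{1}{157500}\right) + 32510 \cdot \frac{1}{58257}\right) = \left(-125411 + 123201\right) + \left(\frac{2529}{2500} + \frac{32510}{58257}\right) = -2210 + \frac{228606953}{145642500} = - \frac{321641318047}{145642500}$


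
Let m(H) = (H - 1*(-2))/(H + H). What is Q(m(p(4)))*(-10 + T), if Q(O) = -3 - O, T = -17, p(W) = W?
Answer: 405/4 ≈ 101.25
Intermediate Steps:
m(H) = (2 + H)/(2*H) (m(H) = (H + 2)/((2*H)) = (2 + H)*(1/(2*H)) = (2 + H)/(2*H))
Q(m(p(4)))*(-10 + T) = (-3 - (2 + 4)/(2*4))*(-10 - 17) = (-3 - 6/(2*4))*(-27) = (-3 - 1*¾)*(-27) = (-3 - ¾)*(-27) = -15/4*(-27) = 405/4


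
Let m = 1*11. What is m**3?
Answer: 1331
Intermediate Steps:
m = 11
m**3 = 11**3 = 1331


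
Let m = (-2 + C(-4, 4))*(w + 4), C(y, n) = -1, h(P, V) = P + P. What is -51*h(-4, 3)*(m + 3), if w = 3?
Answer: -7344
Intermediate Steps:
h(P, V) = 2*P
m = -21 (m = (-2 - 1)*(3 + 4) = -3*7 = -21)
-51*h(-4, 3)*(m + 3) = -51*2*(-4)*(-21 + 3) = -(-408)*(-18) = -51*144 = -7344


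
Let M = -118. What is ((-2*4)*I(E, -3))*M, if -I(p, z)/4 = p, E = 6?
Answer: -22656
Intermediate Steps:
I(p, z) = -4*p
((-2*4)*I(E, -3))*M = ((-2*4)*(-4*6))*(-118) = -8*(-24)*(-118) = 192*(-118) = -22656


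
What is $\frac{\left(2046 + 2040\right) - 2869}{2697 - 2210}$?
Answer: $\frac{1217}{487} \approx 2.499$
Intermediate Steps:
$\frac{\left(2046 + 2040\right) - 2869}{2697 - 2210} = \frac{4086 - 2869}{487} = 1217 \cdot \frac{1}{487} = \frac{1217}{487}$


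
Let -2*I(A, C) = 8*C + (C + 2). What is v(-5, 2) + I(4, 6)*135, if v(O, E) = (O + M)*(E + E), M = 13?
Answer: -3748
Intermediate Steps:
I(A, C) = -1 - 9*C/2 (I(A, C) = -(8*C + (C + 2))/2 = -(8*C + (2 + C))/2 = -(2 + 9*C)/2 = -1 - 9*C/2)
v(O, E) = 2*E*(13 + O) (v(O, E) = (O + 13)*(E + E) = (13 + O)*(2*E) = 2*E*(13 + O))
v(-5, 2) + I(4, 6)*135 = 2*2*(13 - 5) + (-1 - 9/2*6)*135 = 2*2*8 + (-1 - 27)*135 = 32 - 28*135 = 32 - 3780 = -3748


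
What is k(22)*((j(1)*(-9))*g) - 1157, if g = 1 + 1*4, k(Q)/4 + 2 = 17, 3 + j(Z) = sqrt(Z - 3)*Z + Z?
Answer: 4243 - 2700*I*sqrt(2) ≈ 4243.0 - 3818.4*I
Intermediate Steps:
j(Z) = -3 + Z + Z*sqrt(-3 + Z) (j(Z) = -3 + (sqrt(Z - 3)*Z + Z) = -3 + (sqrt(-3 + Z)*Z + Z) = -3 + (Z*sqrt(-3 + Z) + Z) = -3 + (Z + Z*sqrt(-3 + Z)) = -3 + Z + Z*sqrt(-3 + Z))
k(Q) = 60 (k(Q) = -8 + 4*17 = -8 + 68 = 60)
g = 5 (g = 1 + 4 = 5)
k(22)*((j(1)*(-9))*g) - 1157 = 60*(((-3 + 1 + 1*sqrt(-3 + 1))*(-9))*5) - 1157 = 60*(((-3 + 1 + 1*sqrt(-2))*(-9))*5) - 1157 = 60*(((-3 + 1 + 1*(I*sqrt(2)))*(-9))*5) - 1157 = 60*(((-3 + 1 + I*sqrt(2))*(-9))*5) - 1157 = 60*(((-2 + I*sqrt(2))*(-9))*5) - 1157 = 60*((18 - 9*I*sqrt(2))*5) - 1157 = 60*(90 - 45*I*sqrt(2)) - 1157 = (5400 - 2700*I*sqrt(2)) - 1157 = 4243 - 2700*I*sqrt(2)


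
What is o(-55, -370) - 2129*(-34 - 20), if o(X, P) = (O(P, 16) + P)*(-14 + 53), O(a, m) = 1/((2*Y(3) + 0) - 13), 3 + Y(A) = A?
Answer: 100533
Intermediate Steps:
Y(A) = -3 + A
O(a, m) = -1/13 (O(a, m) = 1/((2*(-3 + 3) + 0) - 13) = 1/((2*0 + 0) - 13) = 1/((0 + 0) - 13) = 1/(0 - 13) = 1/(-13) = -1/13)
o(X, P) = -3 + 39*P (o(X, P) = (-1/13 + P)*(-14 + 53) = (-1/13 + P)*39 = -3 + 39*P)
o(-55, -370) - 2129*(-34 - 20) = (-3 + 39*(-370)) - 2129*(-34 - 20) = (-3 - 14430) - 2129*(-54) = -14433 + 114966 = 100533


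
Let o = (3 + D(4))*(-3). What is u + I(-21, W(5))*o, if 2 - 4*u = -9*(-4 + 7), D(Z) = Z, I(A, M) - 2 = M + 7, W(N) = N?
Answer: -1147/4 ≈ -286.75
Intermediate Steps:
I(A, M) = 9 + M (I(A, M) = 2 + (M + 7) = 2 + (7 + M) = 9 + M)
u = 29/4 (u = ½ - (-9)*(-4 + 7)/4 = ½ - (-9)*3/4 = ½ - ¼*(-27) = ½ + 27/4 = 29/4 ≈ 7.2500)
o = -21 (o = (3 + 4)*(-3) = 7*(-3) = -21)
u + I(-21, W(5))*o = 29/4 + (9 + 5)*(-21) = 29/4 + 14*(-21) = 29/4 - 294 = -1147/4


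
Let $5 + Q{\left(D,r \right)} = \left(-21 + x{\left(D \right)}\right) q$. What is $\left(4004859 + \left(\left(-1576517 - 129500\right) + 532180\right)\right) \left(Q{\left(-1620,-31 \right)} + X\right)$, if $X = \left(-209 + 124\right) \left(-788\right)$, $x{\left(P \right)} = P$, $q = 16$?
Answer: $115276384818$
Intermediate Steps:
$X = 66980$ ($X = \left(-85\right) \left(-788\right) = 66980$)
$Q{\left(D,r \right)} = -341 + 16 D$ ($Q{\left(D,r \right)} = -5 + \left(-21 + D\right) 16 = -5 + \left(-336 + 16 D\right) = -341 + 16 D$)
$\left(4004859 + \left(\left(-1576517 - 129500\right) + 532180\right)\right) \left(Q{\left(-1620,-31 \right)} + X\right) = \left(4004859 + \left(\left(-1576517 - 129500\right) + 532180\right)\right) \left(\left(-341 + 16 \left(-1620\right)\right) + 66980\right) = \left(4004859 + \left(-1706017 + 532180\right)\right) \left(\left(-341 - 25920\right) + 66980\right) = \left(4004859 - 1173837\right) \left(-26261 + 66980\right) = 2831022 \cdot 40719 = 115276384818$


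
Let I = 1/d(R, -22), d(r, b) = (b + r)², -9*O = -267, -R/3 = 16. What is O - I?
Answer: 436097/14700 ≈ 29.666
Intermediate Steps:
R = -48 (R = -3*16 = -48)
O = 89/3 (O = -⅑*(-267) = 89/3 ≈ 29.667)
I = 1/4900 (I = 1/((-22 - 48)²) = 1/((-70)²) = 1/4900 ≈ 0.00020408)
O - I = 89/3 - 1*1/4900 = 89/3 - 1/4900 = 436097/14700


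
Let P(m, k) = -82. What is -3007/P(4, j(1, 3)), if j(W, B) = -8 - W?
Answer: 3007/82 ≈ 36.671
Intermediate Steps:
-3007/P(4, j(1, 3)) = -3007/(-82) = -3007*(-1/82) = 3007/82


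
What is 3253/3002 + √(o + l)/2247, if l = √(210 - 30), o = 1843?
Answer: 3253/3002 + √(1843 + 6*√5)/2247 ≈ 1.1028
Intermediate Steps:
l = 6*√5 (l = √180 = 6*√5 ≈ 13.416)
3253/3002 + √(o + l)/2247 = 3253/3002 + √(1843 + 6*√5)/2247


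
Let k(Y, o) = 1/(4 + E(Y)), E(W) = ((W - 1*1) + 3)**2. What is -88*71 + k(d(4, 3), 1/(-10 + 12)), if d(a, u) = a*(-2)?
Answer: -249919/40 ≈ -6248.0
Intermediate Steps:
E(W) = (2 + W)**2 (E(W) = ((W - 1) + 3)**2 = ((-1 + W) + 3)**2 = (2 + W)**2)
d(a, u) = -2*a
k(Y, o) = 1/(4 + (2 + Y)**2)
-88*71 + k(d(4, 3), 1/(-10 + 12)) = -88*71 + 1/(4 + (2 - 2*4)**2) = -6248 + 1/(4 + (2 - 8)**2) = -6248 + 1/(4 + (-6)**2) = -6248 + 1/(4 + 36) = -6248 + 1/40 = -249919/40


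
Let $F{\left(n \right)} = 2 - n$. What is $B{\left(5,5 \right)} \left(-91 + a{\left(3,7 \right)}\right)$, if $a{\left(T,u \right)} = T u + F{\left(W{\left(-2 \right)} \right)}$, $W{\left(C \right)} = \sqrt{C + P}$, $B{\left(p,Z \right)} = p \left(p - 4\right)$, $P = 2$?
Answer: $-340$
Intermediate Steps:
$B{\left(p,Z \right)} = p \left(-4 + p\right)$
$W{\left(C \right)} = \sqrt{2 + C}$ ($W{\left(C \right)} = \sqrt{C + 2} = \sqrt{2 + C}$)
$a{\left(T,u \right)} = 2 + T u$ ($a{\left(T,u \right)} = T u + \left(2 - \sqrt{2 - 2}\right) = T u + \left(2 - \sqrt{0}\right) = T u + \left(2 - 0\right) = T u + \left(2 + 0\right) = T u + 2 = 2 + T u$)
$B{\left(5,5 \right)} \left(-91 + a{\left(3,7 \right)}\right) = 5 \left(-4 + 5\right) \left(-91 + \left(2 + 3 \cdot 7\right)\right) = 5 \cdot 1 \left(-91 + \left(2 + 21\right)\right) = 5 \left(-91 + 23\right) = 5 \left(-68\right) = -340$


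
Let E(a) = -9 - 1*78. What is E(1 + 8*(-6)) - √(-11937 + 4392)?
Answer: -87 - I*√7545 ≈ -87.0 - 86.862*I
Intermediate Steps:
E(a) = -87 (E(a) = -9 - 78 = -87)
E(1 + 8*(-6)) - √(-11937 + 4392) = -87 - √(-11937 + 4392) = -87 - √(-7545) = -87 - I*√7545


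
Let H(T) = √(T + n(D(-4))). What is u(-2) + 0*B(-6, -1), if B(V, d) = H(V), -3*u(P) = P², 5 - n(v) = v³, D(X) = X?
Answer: -4/3 ≈ -1.3333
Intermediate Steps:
n(v) = 5 - v³
u(P) = -P²/3
H(T) = √(69 + T) (H(T) = √(T + (5 - 1*(-4)³)) = √(T + (5 - 1*(-64))) = √(T + (5 + 64)) = √(T + 69) = √(69 + T))
B(V, d) = √(69 + V)
u(-2) + 0*B(-6, -1) = -⅓*(-2)² + 0*√(69 - 6) = -⅓*4 + 0*√63 = -4/3 + 0*(3*√7) = -4/3 + 0 = -4/3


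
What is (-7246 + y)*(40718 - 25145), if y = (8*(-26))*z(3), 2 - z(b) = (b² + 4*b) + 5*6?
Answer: 45878058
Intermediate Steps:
z(b) = -28 - b² - 4*b (z(b) = 2 - ((b² + 4*b) + 5*6) = 2 - ((b² + 4*b) + 30) = 2 - (30 + b² + 4*b) = 2 + (-30 - b² - 4*b) = -28 - b² - 4*b)
y = 10192 (y = (8*(-26))*(-28 - 1*3² - 4*3) = -208*(-28 - 1*9 - 12) = -208*(-28 - 9 - 12) = -208*(-49) = 10192)
(-7246 + y)*(40718 - 25145) = (-7246 + 10192)*(40718 - 25145) = 2946*15573 = 45878058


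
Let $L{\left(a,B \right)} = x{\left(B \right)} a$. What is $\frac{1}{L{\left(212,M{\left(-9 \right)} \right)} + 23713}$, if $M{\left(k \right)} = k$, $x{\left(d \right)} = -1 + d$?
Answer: $\frac{1}{21593} \approx 4.6311 \cdot 10^{-5}$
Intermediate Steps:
$L{\left(a,B \right)} = a \left(-1 + B\right)$ ($L{\left(a,B \right)} = \left(-1 + B\right) a = a \left(-1 + B\right)$)
$\frac{1}{L{\left(212,M{\left(-9 \right)} \right)} + 23713} = \frac{1}{212 \left(-1 - 9\right) + 23713} = \frac{1}{212 \left(-10\right) + 23713} = \frac{1}{-2120 + 23713} = \frac{1}{21593}$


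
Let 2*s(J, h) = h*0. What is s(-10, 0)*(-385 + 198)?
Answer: 0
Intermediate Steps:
s(J, h) = 0 (s(J, h) = (h*0)/2 = (1/2)*0 = 0)
s(-10, 0)*(-385 + 198) = 0*(-385 + 198) = 0*(-187) = 0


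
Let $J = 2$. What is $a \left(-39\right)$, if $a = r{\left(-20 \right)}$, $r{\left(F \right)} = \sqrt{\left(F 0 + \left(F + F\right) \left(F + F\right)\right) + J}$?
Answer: $- 117 \sqrt{178} \approx -1561.0$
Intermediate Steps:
$r{\left(F \right)} = \sqrt{2 + 4 F^{2}}$ ($r{\left(F \right)} = \sqrt{\left(F 0 + \left(F + F\right) \left(F + F\right)\right) + 2} = \sqrt{\left(0 + 2 F 2 F\right) + 2} = \sqrt{\left(0 + 4 F^{2}\right) + 2} = \sqrt{4 F^{2} + 2} = \sqrt{2 + 4 F^{2}}$)
$a = 3 \sqrt{178}$ ($a = \sqrt{2 + 4 \left(-20\right)^{2}} = \sqrt{2 + 4 \cdot 400} = \sqrt{2 + 1600} = \sqrt{1602} = 3 \sqrt{178} \approx 40.025$)
$a \left(-39\right) = 3 \sqrt{178} \left(-39\right) = - 117 \sqrt{178}$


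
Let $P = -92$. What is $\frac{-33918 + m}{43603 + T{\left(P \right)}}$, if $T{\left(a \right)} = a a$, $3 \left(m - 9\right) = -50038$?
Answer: $- \frac{151765}{156201} \approx -0.9716$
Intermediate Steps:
$m = - \frac{50011}{3}$ ($m = 9 + \frac{1}{3} \left(-50038\right) = 9 - \frac{50038}{3} = - \frac{50011}{3} \approx -16670.0$)
$T{\left(a \right)} = a^{2}$
$\frac{-33918 + m}{43603 + T{\left(P \right)}} = \frac{-33918 - \frac{50011}{3}}{43603 + \left(-92\right)^{2}} = - \frac{151765}{3 \left(43603 + 8464\right)} = - \frac{151765}{3 \cdot 52067} = \left(- \frac{151765}{3}\right) \frac{1}{52067} = - \frac{151765}{156201}$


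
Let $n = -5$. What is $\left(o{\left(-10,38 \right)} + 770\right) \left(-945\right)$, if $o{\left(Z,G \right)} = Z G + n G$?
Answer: $-189000$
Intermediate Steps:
$o{\left(Z,G \right)} = - 5 G + G Z$ ($o{\left(Z,G \right)} = Z G - 5 G = G Z - 5 G = - 5 G + G Z$)
$\left(o{\left(-10,38 \right)} + 770\right) \left(-945\right) = \left(38 \left(-5 - 10\right) + 770\right) \left(-945\right) = \left(38 \left(-15\right) + 770\right) \left(-945\right) = \left(-570 + 770\right) \left(-945\right) = 200 \left(-945\right) = -189000$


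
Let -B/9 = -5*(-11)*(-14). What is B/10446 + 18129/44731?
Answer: 83226894/77876671 ≈ 1.0687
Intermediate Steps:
B = 6930 (B = -9*(-5*(-11))*(-14) = -495*(-14) = -9*(-770) = 6930)
B/10446 + 18129/44731 = 6930/10446 + 18129/44731 = 6930*(1/10446) + 18129*(1/44731) = 1155/1741 + 18129/44731 = 83226894/77876671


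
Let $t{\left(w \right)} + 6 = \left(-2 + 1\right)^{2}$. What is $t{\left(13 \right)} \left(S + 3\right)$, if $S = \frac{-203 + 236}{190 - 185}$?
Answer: $-48$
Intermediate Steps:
$t{\left(w \right)} = -5$ ($t{\left(w \right)} = -6 + \left(-2 + 1\right)^{2} = -6 + \left(-1\right)^{2} = -6 + 1 = -5$)
$S = \frac{33}{5} \approx 6.6$
$t{\left(13 \right)} \left(S + 3\right) = - 5 \left(\frac{33}{5} + 3\right) = \left(-5\right) \frac{48}{5} = -48$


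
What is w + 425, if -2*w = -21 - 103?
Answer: 487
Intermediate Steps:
w = 62 (w = -(-21 - 103)/2 = -1/2*(-124) = 62)
w + 425 = 62 + 425 = 487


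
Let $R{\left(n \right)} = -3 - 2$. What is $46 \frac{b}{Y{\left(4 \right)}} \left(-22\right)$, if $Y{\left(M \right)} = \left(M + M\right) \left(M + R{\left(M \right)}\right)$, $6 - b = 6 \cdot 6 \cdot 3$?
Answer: $-12903$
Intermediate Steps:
$R{\left(n \right)} = -5$
$b = -102$ ($b = 6 - 6 \cdot 6 \cdot 3 = 6 - 36 \cdot 3 = 6 - 108 = -102$)
$Y{\left(M \right)} = 2 M \left(-5 + M\right)$ ($Y{\left(M \right)} = \left(M + M\right) \left(M - 5\right) = 2 M \left(-5 + M\right)$)
$46 \frac{b}{Y{\left(4 \right)}} \left(-22\right) = 46 \left(- \frac{102}{2 \cdot 4 \left(-5 + 4\right)}\right) \left(-22\right) = 46 \left(- \frac{102}{2 \cdot 4 \left(-1\right)}\right) \left(-22\right) = 46 \left(- \frac{102}{-8}\right) \left(-22\right) = 46 \left(\left(-102\right) \left(- \frac{1}{8}\right)\right) \left(-22\right) = 46 \cdot \frac{51}{4} \left(-22\right) = \frac{1173}{2} \left(-22\right) = -12903$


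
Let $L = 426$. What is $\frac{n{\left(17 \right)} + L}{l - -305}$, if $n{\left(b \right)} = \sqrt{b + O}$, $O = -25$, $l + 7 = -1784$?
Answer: $- \frac{213}{743} - \frac{i \sqrt{2}}{743} \approx -0.28668 - 0.0019034 i$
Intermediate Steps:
$l = -1791$ ($l = -7 - 1784 = -1791$)
$n{\left(b \right)} = \sqrt{-25 + b}$ ($n{\left(b \right)} = \sqrt{b - 25} = \sqrt{-25 + b}$)
$\frac{n{\left(17 \right)} + L}{l - -305} = \frac{\sqrt{-25 + 17} + 426}{-1791 - -305} = \frac{\sqrt{-8} + 426}{-1791 + \left(-1 + 306\right)} = \frac{2 i \sqrt{2} + 426}{-1791 + 305} = \frac{426 + 2 i \sqrt{2}}{-1486} = \left(426 + 2 i \sqrt{2}\right) \left(- \frac{1}{1486}\right) = - \frac{213}{743} - \frac{i \sqrt{2}}{743}$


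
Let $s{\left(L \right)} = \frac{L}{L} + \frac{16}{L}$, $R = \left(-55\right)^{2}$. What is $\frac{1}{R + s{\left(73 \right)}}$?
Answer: $\frac{73}{220914} \approx 0.00033045$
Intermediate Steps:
$R = 3025$
$s{\left(L \right)} = 1 + \frac{16}{L}$
$\frac{1}{R + s{\left(73 \right)}} = \frac{1}{3025 + \frac{16 + 73}{73}} = \frac{1}{3025 + \frac{1}{73} \cdot 89} = \frac{1}{3025 + \frac{89}{73}} = \frac{1}{\frac{220914}{73}} = \frac{73}{220914}$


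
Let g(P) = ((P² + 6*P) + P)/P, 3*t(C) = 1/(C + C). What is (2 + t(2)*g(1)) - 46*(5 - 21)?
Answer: 2216/3 ≈ 738.67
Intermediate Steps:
t(C) = 1/(6*C) (t(C) = 1/(3*(C + C)) = 1/(3*((2*C))) = (1/(2*C))/3 = 1/(6*C))
g(P) = (P² + 7*P)/P
(2 + t(2)*g(1)) - 46*(5 - 21) = (2 + ((⅙)/2)*(7 + 1)) - 46*(5 - 21) = (2 + ((⅙)*(½))*8) - 46*(-16) = (2 + (1/12)*8) + 736 = (2 + ⅔) + 736 = 8/3 + 736 = 2216/3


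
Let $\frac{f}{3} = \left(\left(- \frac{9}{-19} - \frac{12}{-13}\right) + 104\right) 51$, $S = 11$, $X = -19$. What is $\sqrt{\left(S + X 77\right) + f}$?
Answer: $\frac{\sqrt{895228035}}{247} \approx 121.14$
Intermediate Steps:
$f = \frac{3983049}{247}$ ($f = 3 \left(\left(- \frac{9}{-19} - \frac{12}{-13}\right) + 104\right) 51 = 3 \left(\left(\left(-9\right) \left(- \frac{1}{19}\right) - - \frac{12}{13}\right) + 104\right) 51 = 3 \left(\left(\frac{9}{19} + \frac{12}{13}\right) + 104\right) 51 = 3 \left(\frac{345}{247} + 104\right) 51 = 3 \cdot \frac{26033}{247} \cdot 51 = 3 \cdot \frac{1327683}{247} = \frac{3983049}{247} \approx 16126.0$)
$\sqrt{\left(S + X 77\right) + f} = \sqrt{\left(11 - 1463\right) + \frac{3983049}{247}} = \sqrt{-1452 + \frac{3983049}{247}} = \sqrt{\frac{3624405}{247}} = \frac{\sqrt{895228035}}{247}$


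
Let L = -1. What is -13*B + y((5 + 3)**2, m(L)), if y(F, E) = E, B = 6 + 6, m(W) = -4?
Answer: -160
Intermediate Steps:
B = 12
-13*B + y((5 + 3)**2, m(L)) = -13*12 - 4 = -156 - 4 = -160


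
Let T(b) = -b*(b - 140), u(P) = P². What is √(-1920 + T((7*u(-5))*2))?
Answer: 6*I*√2095 ≈ 274.63*I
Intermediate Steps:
T(b) = -b*(-140 + b)
√(-1920 + T((7*u(-5))*2)) = √(-1920 + ((7*(-5)²)*2)*(140 - 7*(-5)²*2)) = √(-1920 + ((7*25)*2)*(140 - 7*25*2)) = √(-1920 + (175*2)*(140 - 175*2)) = √(-1920 + 350*(140 - 1*350)) = √(-1920 + 350*(140 - 350)) = √(-1920 + 350*(-210)) = √(-1920 - 73500) = √(-75420) = 6*I*√2095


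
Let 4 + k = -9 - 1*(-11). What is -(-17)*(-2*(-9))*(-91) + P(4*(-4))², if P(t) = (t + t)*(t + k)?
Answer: 303930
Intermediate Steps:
k = -2 (k = -4 + (-9 - 1*(-11)) = -4 + (-9 + 11) = -4 + 2 = -2)
P(t) = 2*t*(-2 + t) (P(t) = (t + t)*(t - 2) = (2*t)*(-2 + t) = 2*t*(-2 + t))
-(-17)*(-2*(-9))*(-91) + P(4*(-4))² = -(-17)*(-2*(-9))*(-91) + (2*(4*(-4))*(-2 + 4*(-4)))² = -(-17)*18*(-91) + (2*(-16)*(-2 - 16))² = -17*(-18)*(-91) + (2*(-16)*(-18))² = 306*(-91) + 576² = -27846 + 331776 = 303930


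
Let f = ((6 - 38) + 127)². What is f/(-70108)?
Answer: -9025/70108 ≈ -0.12873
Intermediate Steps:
f = 9025 (f = (-32 + 127)² = 95² = 9025)
f/(-70108) = 9025/(-70108) = 9025*(-1/70108) = -9025/70108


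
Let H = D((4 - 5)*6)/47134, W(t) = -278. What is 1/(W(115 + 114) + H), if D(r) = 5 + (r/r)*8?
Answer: -47134/13103239 ≈ -0.0035971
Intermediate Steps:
D(r) = 13 (D(r) = 5 + 1*8 = 5 + 8 = 13)
H = 13/47134 ≈ 0.00027581
1/(W(115 + 114) + H) = 1/(-278 + 13/47134) = 1/(-13103239/47134) = -47134/13103239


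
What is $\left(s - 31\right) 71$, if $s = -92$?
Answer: $-8733$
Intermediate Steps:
$\left(s - 31\right) 71 = \left(-92 - 31\right) 71 = \left(-123\right) 71 = -8733$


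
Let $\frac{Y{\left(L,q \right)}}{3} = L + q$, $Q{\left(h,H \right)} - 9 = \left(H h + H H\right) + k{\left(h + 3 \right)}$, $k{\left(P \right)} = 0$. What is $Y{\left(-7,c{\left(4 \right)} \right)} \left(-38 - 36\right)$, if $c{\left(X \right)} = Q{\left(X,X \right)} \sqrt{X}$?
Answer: $-16650$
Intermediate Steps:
$Q{\left(h,H \right)} = 9 + H^{2} + H h$ ($Q{\left(h,H \right)} = 9 + \left(\left(H h + H H\right) + 0\right) = 9 + \left(\left(H h + H^{2}\right) + 0\right) = 9 + \left(\left(H^{2} + H h\right) + 0\right) = 9 + \left(H^{2} + H h\right) = 9 + H^{2} + H h$)
$c{\left(X \right)} = \sqrt{X} \left(9 + 2 X^{2}\right)$ ($c{\left(X \right)} = \left(9 + X^{2} + X X\right) \sqrt{X} = \left(9 + X^{2} + X^{2}\right) \sqrt{X} = \left(9 + 2 X^{2}\right) \sqrt{X} = \sqrt{X} \left(9 + 2 X^{2}\right)$)
$Y{\left(L,q \right)} = 3 L + 3 q$ ($Y{\left(L,q \right)} = 3 \left(L + q\right) = 3 L + 3 q$)
$Y{\left(-7,c{\left(4 \right)} \right)} \left(-38 - 36\right) = \left(3 \left(-7\right) + 3 \sqrt{4} \left(9 + 2 \cdot 4^{2}\right)\right) \left(-38 - 36\right) = \left(-21 + 3 \cdot 2 \left(9 + 2 \cdot 16\right)\right) \left(-74\right) = \left(-21 + 3 \cdot 2 \left(9 + 32\right)\right) \left(-74\right) = \left(-21 + 3 \cdot 2 \cdot 41\right) \left(-74\right) = \left(-21 + 3 \cdot 82\right) \left(-74\right) = \left(-21 + 246\right) \left(-74\right) = 225 \left(-74\right) = -16650$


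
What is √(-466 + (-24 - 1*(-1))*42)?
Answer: 2*I*√358 ≈ 37.842*I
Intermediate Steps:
√(-466 + (-24 - 1*(-1))*42) = √(-466 + (-24 + 1)*42) = √(-466 - 23*42) = √(-466 - 966) = √(-1432) = 2*I*√358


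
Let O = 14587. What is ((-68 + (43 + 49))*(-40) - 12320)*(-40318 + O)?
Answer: 341707680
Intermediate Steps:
((-68 + (43 + 49))*(-40) - 12320)*(-40318 + O) = ((-68 + (43 + 49))*(-40) - 12320)*(-40318 + 14587) = ((-68 + 92)*(-40) - 12320)*(-25731) = (24*(-40) - 12320)*(-25731) = (-960 - 12320)*(-25731) = -13280*(-25731) = 341707680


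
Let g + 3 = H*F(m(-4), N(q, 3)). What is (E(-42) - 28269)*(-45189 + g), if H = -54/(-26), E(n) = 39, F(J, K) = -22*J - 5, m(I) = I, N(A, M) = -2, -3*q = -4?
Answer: 16521748650/13 ≈ 1.2709e+9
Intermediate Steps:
q = 4/3 (q = -⅓*(-4) = 4/3 ≈ 1.3333)
F(J, K) = -5 - 22*J
H = 27/13 (H = -54*(-1/26) = 27/13 ≈ 2.0769)
g = 2202/13 (g = -3 + 27*(-5 - 22*(-4))/13 = -3 + 27*(-5 + 88)/13 = -3 + (27/13)*83 = -3 + 2241/13 = 2202/13 ≈ 169.38)
(E(-42) - 28269)*(-45189 + g) = (39 - 28269)*(-45189 + 2202/13) = -28230*(-585255/13) = 16521748650/13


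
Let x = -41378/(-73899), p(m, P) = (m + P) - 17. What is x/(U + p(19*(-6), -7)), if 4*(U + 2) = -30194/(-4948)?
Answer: -24086864/5956881021 ≈ -0.0040435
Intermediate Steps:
p(m, P) = -17 + P + m (p(m, P) = (P + m) - 17 = -17 + P + m)
x = 2434/4347 (x = -41378*(-1/73899) = 2434/4347 ≈ 0.55993)
U = -4695/9896 (U = -2 + (-30194/(-4948))/4 = -2 + (-30194*(-1/4948))/4 = -2 + (¼)*(15097/2474) = -2 + 15097/9896 = -4695/9896 ≈ -0.47443)
x/(U + p(19*(-6), -7)) = 2434/(4347*(-4695/9896 + (-17 - 7 + 19*(-6)))) = 2434/(4347*(-4695/9896 + (-17 - 7 - 114))) = 2434/(4347*(-4695/9896 - 138)) = 2434/(4347*(-1370343/9896)) = (2434/4347)*(-9896/1370343) = -24086864/5956881021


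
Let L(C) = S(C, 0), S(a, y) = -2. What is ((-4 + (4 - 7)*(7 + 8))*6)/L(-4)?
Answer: 147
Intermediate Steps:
L(C) = -2
((-4 + (4 - 7)*(7 + 8))*6)/L(-4) = ((-4 + (4 - 7)*(7 + 8))*6)/(-2) = ((-4 - 3*15)*6)*(-½) = ((-4 - 45)*6)*(-½) = -49*6*(-½) = -294*(-½) = 147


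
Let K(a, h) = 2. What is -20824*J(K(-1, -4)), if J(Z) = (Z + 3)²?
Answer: -520600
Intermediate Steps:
J(Z) = (3 + Z)²
-20824*J(K(-1, -4)) = -20824*(3 + 2)² = -20824*5² = -20824*25 = -520600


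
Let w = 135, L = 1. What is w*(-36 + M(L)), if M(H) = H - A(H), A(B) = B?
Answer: -4860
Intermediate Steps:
M(H) = 0 (M(H) = H - H = 0)
w*(-36 + M(L)) = 135*(-36 + 0) = 135*(-36) = -4860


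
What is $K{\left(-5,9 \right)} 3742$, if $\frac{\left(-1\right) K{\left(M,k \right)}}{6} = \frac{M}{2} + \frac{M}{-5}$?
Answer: $33678$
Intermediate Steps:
$K{\left(M,k \right)} = - \frac{9 M}{5}$ ($K{\left(M,k \right)} = - 6 \left(\frac{M}{2} + \frac{M}{-5}\right) = - 6 \left(M \frac{1}{2} + M \left(- \frac{1}{5}\right)\right) = - 6 \left(\frac{M}{2} - \frac{M}{5}\right) = - 6 \frac{3 M}{10} = - \frac{9 M}{5}$)
$K{\left(-5,9 \right)} 3742 = \left(- \frac{9}{5}\right) \left(-5\right) 3742 = 9 \cdot 3742 = 33678$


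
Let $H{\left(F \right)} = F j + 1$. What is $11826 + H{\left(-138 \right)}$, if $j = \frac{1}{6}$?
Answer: $11804$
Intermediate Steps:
$j = \frac{1}{6} \approx 0.16667$
$H{\left(F \right)} = 1 + \frac{F}{6}$ ($H{\left(F \right)} = F \frac{1}{6} + 1 = \frac{F}{6} + 1 = 1 + \frac{F}{6}$)
$11826 + H{\left(-138 \right)} = 11826 + \left(1 + \frac{1}{6} \left(-138\right)\right) = 11826 + \left(1 - 23\right) = 11826 - 22 = 11804$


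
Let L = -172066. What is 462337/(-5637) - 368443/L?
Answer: -77475565051/969936042 ≈ -79.877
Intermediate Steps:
462337/(-5637) - 368443/L = 462337/(-5637) - 368443/(-172066) = 462337*(-1/5637) - 368443*(-1/172066) = -462337/5637 + 368443/172066 = -77475565051/969936042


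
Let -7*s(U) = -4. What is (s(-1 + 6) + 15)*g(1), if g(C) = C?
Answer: 109/7 ≈ 15.571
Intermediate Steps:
s(U) = 4/7 (s(U) = -1/7*(-4) = 4/7)
(s(-1 + 6) + 15)*g(1) = (4/7 + 15)*1 = (109/7)*1 = 109/7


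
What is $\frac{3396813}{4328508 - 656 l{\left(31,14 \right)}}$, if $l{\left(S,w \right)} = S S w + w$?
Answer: $- \frac{3396813}{4506500} \approx -0.75376$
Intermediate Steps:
$l{\left(S,w \right)} = w + w S^{2}$ ($l{\left(S,w \right)} = S^{2} w + w = w S^{2} + w = w + w S^{2}$)
$\frac{3396813}{4328508 - 656 l{\left(31,14 \right)}} = \frac{3396813}{4328508 - 656 \cdot 14 \left(1 + 31^{2}\right)} = \frac{3396813}{4328508 - 656 \cdot 14 \left(1 + 961\right)} = \frac{3396813}{4328508 - 656 \cdot 14 \cdot 962} = \frac{3396813}{4328508 - 8835008} = \frac{3396813}{-4506500} = 3396813 \left(- \frac{1}{4506500}\right) = - \frac{3396813}{4506500}$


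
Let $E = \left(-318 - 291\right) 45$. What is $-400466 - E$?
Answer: $-373061$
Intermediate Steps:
$E = -27405$ ($E = \left(-609\right) 45 = -27405$)
$-400466 - E = -400466 - -27405 = -400466 + 27405 = -373061$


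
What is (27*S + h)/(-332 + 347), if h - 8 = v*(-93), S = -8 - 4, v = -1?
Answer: -223/15 ≈ -14.867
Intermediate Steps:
S = -12
h = 101 (h = 8 - 1*(-93) = 8 + 93 = 101)
(27*S + h)/(-332 + 347) = (27*(-12) + 101)/(-332 + 347) = (-324 + 101)/15 = (1/15)*(-223) = -223/15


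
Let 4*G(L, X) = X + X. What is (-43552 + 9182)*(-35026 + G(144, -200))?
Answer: 1207280620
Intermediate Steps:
G(L, X) = X/2 (G(L, X) = (X + X)/4 = (2*X)/4 = X/2)
(-43552 + 9182)*(-35026 + G(144, -200)) = (-43552 + 9182)*(-35026 + (½)*(-200)) = -34370*(-35026 - 100) = -34370*(-35126) = 1207280620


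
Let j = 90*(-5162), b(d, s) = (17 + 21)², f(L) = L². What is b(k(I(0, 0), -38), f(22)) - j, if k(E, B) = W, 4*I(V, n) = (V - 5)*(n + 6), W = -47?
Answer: 466024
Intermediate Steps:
I(V, n) = (-5 + V)*(6 + n)/4 (I(V, n) = ((V - 5)*(n + 6))/4 = ((-5 + V)*(6 + n))/4 = (-5 + V)*(6 + n)/4)
k(E, B) = -47
b(d, s) = 1444 (b(d, s) = 38² = 1444)
j = -464580
b(k(I(0, 0), -38), f(22)) - j = 1444 - 1*(-464580) = 1444 + 464580 = 466024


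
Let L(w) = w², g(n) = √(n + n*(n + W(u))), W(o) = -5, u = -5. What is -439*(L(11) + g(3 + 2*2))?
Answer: -53119 - 439*√21 ≈ -55131.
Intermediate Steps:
g(n) = √(n + n*(-5 + n)) (g(n) = √(n + n*(n - 5)) = √(n + n*(-5 + n)))
-439*(L(11) + g(3 + 2*2)) = -439*(11² + √((3 + 2*2)*(-4 + (3 + 2*2)))) = -439*(121 + √((3 + 4)*(-4 + (3 + 4)))) = -439*(121 + √(7*(-4 + 7))) = -439*(121 + √(7*3)) = -439*(121 + √21) = -53119 - 439*√21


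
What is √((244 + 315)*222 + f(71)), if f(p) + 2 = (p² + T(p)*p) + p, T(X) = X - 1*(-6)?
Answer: 5*√5387 ≈ 366.98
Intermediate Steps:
T(X) = 6 + X (T(X) = X + 6 = 6 + X)
f(p) = -2 + p + p² + p*(6 + p) (f(p) = -2 + ((p² + (6 + p)*p) + p) = -2 + ((p² + p*(6 + p)) + p) = -2 + (p + p² + p*(6 + p)) = -2 + p + p² + p*(6 + p))
√((244 + 315)*222 + f(71)) = √((244 + 315)*222 + (-2 + 2*71² + 7*71)) = √(559*222 + (-2 + 2*5041 + 497)) = √(124098 + (-2 + 10082 + 497)) = √(124098 + 10577) = √134675 = 5*√5387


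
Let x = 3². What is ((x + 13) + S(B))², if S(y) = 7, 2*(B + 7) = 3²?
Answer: 841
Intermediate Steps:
B = -5/2 (B = -7 + (½)*3² = -7 + (½)*9 = -7 + 9/2 = -5/2 ≈ -2.5000)
x = 9
((x + 13) + S(B))² = ((9 + 13) + 7)² = (22 + 7)² = 29² = 841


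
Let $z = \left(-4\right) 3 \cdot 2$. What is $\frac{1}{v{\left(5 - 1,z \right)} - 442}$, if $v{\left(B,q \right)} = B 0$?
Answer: $- \frac{1}{442} \approx -0.0022624$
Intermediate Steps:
$z = -24$ ($z = \left(-12\right) 2 = -24$)
$v{\left(B,q \right)} = 0$
$\frac{1}{v{\left(5 - 1,z \right)} - 442} = \frac{1}{0 - 442} = \frac{1}{-442} = - \frac{1}{442}$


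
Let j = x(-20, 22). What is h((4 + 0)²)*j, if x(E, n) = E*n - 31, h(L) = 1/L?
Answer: -471/16 ≈ -29.438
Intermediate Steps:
h(L) = 1/L
x(E, n) = -31 + E*n
j = -471 (j = -31 - 20*22 = -31 - 440 = -471)
h((4 + 0)²)*j = -471/(4 + 0)² = -471/4² = -471/16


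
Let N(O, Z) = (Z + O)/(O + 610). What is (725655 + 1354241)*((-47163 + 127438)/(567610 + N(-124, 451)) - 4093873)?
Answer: -782963538488460215432/91952929 ≈ -8.5148e+12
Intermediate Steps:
N(O, Z) = (O + Z)/(610 + O)
(725655 + 1354241)*((-47163 + 127438)/(567610 + N(-124, 451)) - 4093873) = (725655 + 1354241)*((-47163 + 127438)/(567610 + (-124 + 451)/(610 - 124)) - 4093873) = 2079896*(80275/(567610 + 327/486) - 4093873) = 2079896*(80275/(567610 + (1/486)*327) - 4093873) = 2079896*(80275/(567610 + 109/162) - 4093873) = 2079896*(80275/(91952929/162) - 4093873) = 2079896*(80275*(162/91952929) - 4093873) = 2079896*(13004550/91952929 - 4093873) = 2079896*(-376443600299467/91952929) = -782963538488460215432/91952929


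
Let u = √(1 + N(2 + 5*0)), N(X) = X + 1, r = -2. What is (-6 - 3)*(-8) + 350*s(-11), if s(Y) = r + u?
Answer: 72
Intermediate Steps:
N(X) = 1 + X
u = 2 (u = √(1 + (1 + (2 + 5*0))) = √(1 + (1 + (2 + 0))) = √(1 + (1 + 2)) = √(1 + 3) = √4 = 2)
s(Y) = 0 (s(Y) = -2 + 2 = 0)
(-6 - 3)*(-8) + 350*s(-11) = (-6 - 3)*(-8) + 350*0 = -9*(-8) + 0 = 72 + 0 = 72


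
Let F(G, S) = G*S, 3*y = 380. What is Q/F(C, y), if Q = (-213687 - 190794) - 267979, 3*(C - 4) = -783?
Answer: 100869/4883 ≈ 20.657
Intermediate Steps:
y = 380/3 (y = (1/3)*380 = 380/3 ≈ 126.67)
C = -257 (C = 4 + (1/3)*(-783) = 4 - 261 = -257)
Q = -672460 (Q = -404481 - 267979 = -672460)
Q/F(C, y) = -672460/((-257*380/3)) = -672460/(-97660/3) = -672460*(-3/97660) = 100869/4883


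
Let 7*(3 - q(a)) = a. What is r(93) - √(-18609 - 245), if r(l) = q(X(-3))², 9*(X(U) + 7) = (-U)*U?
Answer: 841/49 - I*√18854 ≈ 17.163 - 137.31*I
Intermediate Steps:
X(U) = -7 - U²/9 (X(U) = -7 + ((-U)*U)/9 = -7 + (-U²)/9 = -7 - U²/9)
q(a) = 3 - a/7
r(l) = 841/49 (r(l) = (3 - (-7 - ⅑*(-3)²)/7)² = (3 - (-7 - ⅑*9)/7)² = (3 - (-7 - 1)/7)² = (3 - ⅐*(-8))² = (3 + 8/7)² = (29/7)² = 841/49)
r(93) - √(-18609 - 245) = 841/49 - √(-18609 - 245) = 841/49 - √(-18854) = 841/49 - I*√18854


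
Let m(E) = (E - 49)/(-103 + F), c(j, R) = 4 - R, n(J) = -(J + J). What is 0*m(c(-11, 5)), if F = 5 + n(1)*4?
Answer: 0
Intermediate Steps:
n(J) = -2*J
F = -3 (F = 5 - 2*1*4 = 5 - 2*4 = 5 - 8 = -3)
m(E) = 49/106 - E/106 (m(E) = (E - 49)/(-103 - 3) = (-49 + E)/(-106) = (-49 + E)*(-1/106) = 49/106 - E/106)
0*m(c(-11, 5)) = 0*(49/106 - (4 - 1*5)/106) = 0*(49/106 - (4 - 5)/106) = 0*(49/106 - 1/106*(-1)) = 0*(49/106 + 1/106) = 0*(25/53) = 0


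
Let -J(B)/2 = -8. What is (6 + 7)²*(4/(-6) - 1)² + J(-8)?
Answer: 4369/9 ≈ 485.44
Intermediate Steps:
J(B) = 16 (J(B) = -2*(-8) = 16)
(6 + 7)²*(4/(-6) - 1)² + J(-8) = (6 + 7)²*(4/(-6) - 1)² + 16 = 13²*(4*(-⅙) - 1)² + 16 = 169*(-⅔ - 1)² + 16 = 169*(-5/3)² + 16 = 169*(25/9) + 16 = 4225/9 + 16 = 4369/9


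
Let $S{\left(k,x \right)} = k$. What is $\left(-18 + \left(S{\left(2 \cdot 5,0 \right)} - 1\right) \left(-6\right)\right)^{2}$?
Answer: $5184$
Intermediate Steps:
$\left(-18 + \left(S{\left(2 \cdot 5,0 \right)} - 1\right) \left(-6\right)\right)^{2} = \left(-18 + \left(2 \cdot 5 - 1\right) \left(-6\right)\right)^{2} = \left(-18 + \left(10 - 1\right) \left(-6\right)\right)^{2} = \left(-18 + 9 \left(-6\right)\right)^{2} = \left(-18 - 54\right)^{2} = \left(-72\right)^{2} = 5184$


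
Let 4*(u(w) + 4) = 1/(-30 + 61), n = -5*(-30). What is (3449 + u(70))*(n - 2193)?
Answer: -872730783/124 ≈ -7.0382e+6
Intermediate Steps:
n = 150
u(w) = -495/124 (u(w) = -4 + 1/(4*(-30 + 61)) = -4 + (¼)/31 = -4 + (¼)*(1/31) = -4 + 1/124 = -495/124)
(3449 + u(70))*(n - 2193) = (3449 - 495/124)*(150 - 2193) = (427181/124)*(-2043) = -872730783/124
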